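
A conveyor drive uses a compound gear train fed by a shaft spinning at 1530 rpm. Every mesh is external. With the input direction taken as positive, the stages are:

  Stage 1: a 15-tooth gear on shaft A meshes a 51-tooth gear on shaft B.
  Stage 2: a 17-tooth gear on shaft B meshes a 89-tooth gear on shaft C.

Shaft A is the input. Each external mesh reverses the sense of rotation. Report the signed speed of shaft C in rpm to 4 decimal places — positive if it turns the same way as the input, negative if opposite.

+85.9551 rpm (same as input, |ω| = 85.9551 rpm)

Stage 1 [15T→51T]: ω = 1530.0000×15/51 = 450.0000 rpm, dir flips to −; running = −450.0000
Stage 2 [17T→89T]: ω = 450.0000×17/89 = 85.9551 rpm, dir flips to +; running = +85.9551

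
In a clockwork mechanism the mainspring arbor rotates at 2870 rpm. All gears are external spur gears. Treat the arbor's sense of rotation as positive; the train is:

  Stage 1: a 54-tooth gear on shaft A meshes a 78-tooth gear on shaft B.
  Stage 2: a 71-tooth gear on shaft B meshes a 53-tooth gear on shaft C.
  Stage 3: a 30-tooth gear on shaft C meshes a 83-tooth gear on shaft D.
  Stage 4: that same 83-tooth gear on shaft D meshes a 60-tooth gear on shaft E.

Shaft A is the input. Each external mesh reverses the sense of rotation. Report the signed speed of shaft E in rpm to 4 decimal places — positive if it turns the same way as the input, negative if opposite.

Stage 1 [54T→78T]: ω = 2870.0000×54/78 = 1986.9231 rpm, dir flips to −; running = −1986.9231
Stage 2 [71T→53T]: ω = 1986.9231×71/53 = 2661.7271 rpm, dir flips to +; running = +2661.7271
Stage 3 [30T→83T]: ω = 2661.7271×30/83 = 962.0701 rpm, dir flips to −; running = −962.0701
Stage 4 [83T→60T]: ω = 962.0701×83/60 = 1330.8636 rpm, dir flips to +; running = +1330.8636

+1330.8636 rpm (same as input, |ω| = 1330.8636 rpm)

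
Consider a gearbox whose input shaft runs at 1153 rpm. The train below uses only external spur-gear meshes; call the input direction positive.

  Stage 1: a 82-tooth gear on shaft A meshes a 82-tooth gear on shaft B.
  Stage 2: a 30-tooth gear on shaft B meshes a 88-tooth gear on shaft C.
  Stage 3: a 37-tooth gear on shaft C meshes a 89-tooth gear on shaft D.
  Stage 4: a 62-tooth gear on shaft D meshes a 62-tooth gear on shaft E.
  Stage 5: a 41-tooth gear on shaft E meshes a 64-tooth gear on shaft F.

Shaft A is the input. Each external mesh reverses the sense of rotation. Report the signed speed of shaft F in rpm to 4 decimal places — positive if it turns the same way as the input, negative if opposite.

Stage 1 [82T→82T]: ω = 1153.0000×82/82 = 1153.0000 rpm, dir flips to −; running = −1153.0000
Stage 2 [30T→88T]: ω = 1153.0000×30/88 = 393.0682 rpm, dir flips to +; running = +393.0682
Stage 3 [37T→89T]: ω = 393.0682×37/89 = 163.4104 rpm, dir flips to −; running = −163.4104
Stage 4 [62T→62T]: ω = 163.4104×62/62 = 163.4104 rpm, dir flips to +; running = +163.4104
Stage 5 [41T→64T]: ω = 163.4104×41/64 = 104.6848 rpm, dir flips to −; running = −104.6848

-104.6848 rpm (opposite to input, |ω| = 104.6848 rpm)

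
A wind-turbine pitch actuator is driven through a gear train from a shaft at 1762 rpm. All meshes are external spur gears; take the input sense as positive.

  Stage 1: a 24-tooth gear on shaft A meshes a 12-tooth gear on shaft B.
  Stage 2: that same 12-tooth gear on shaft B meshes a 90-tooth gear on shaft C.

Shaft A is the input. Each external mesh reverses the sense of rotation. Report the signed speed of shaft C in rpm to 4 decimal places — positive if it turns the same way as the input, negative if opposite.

+469.8667 rpm (same as input, |ω| = 469.8667 rpm)

Stage 1 [24T→12T]: ω = 1762.0000×24/12 = 3524.0000 rpm, dir flips to −; running = −3524.0000
Stage 2 [12T→90T]: ω = 3524.0000×12/90 = 469.8667 rpm, dir flips to +; running = +469.8667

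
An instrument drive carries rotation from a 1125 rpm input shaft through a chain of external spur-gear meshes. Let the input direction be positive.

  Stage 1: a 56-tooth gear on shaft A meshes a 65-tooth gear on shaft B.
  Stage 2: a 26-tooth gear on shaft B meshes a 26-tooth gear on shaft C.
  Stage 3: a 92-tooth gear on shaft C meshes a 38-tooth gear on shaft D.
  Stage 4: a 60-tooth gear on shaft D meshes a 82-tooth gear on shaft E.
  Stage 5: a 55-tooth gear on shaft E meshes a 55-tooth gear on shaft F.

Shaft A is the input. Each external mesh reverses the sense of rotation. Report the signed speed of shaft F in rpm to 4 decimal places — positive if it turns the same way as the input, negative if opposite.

Stage 1 [56T→65T]: ω = 1125.0000×56/65 = 969.2308 rpm, dir flips to −; running = −969.2308
Stage 2 [26T→26T]: ω = 969.2308×26/26 = 969.2308 rpm, dir flips to +; running = +969.2308
Stage 3 [92T→38T]: ω = 969.2308×92/38 = 2346.5587 rpm, dir flips to −; running = −2346.5587
Stage 4 [60T→82T]: ω = 2346.5587×60/82 = 1716.9942 rpm, dir flips to +; running = +1716.9942
Stage 5 [55T→55T]: ω = 1716.9942×55/55 = 1716.9942 rpm, dir flips to −; running = −1716.9942

-1716.9942 rpm (opposite to input, |ω| = 1716.9942 rpm)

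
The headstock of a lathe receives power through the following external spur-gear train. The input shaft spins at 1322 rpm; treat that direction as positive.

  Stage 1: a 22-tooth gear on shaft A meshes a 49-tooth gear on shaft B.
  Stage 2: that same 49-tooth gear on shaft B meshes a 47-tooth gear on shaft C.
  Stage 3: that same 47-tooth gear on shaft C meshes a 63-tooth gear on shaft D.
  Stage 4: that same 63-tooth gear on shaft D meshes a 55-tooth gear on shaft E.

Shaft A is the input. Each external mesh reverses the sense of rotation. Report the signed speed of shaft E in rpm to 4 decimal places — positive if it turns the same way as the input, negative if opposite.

Stage 1 [22T→49T]: ω = 1322.0000×22/49 = 593.5510 rpm, dir flips to −; running = −593.5510
Stage 2 [49T→47T]: ω = 593.5510×49/47 = 618.8085 rpm, dir flips to +; running = +618.8085
Stage 3 [47T→63T]: ω = 618.8085×47/63 = 461.6508 rpm, dir flips to −; running = −461.6508
Stage 4 [63T→55T]: ω = 461.6508×63/55 = 528.8000 rpm, dir flips to +; running = +528.8000

+528.8000 rpm (same as input, |ω| = 528.8000 rpm)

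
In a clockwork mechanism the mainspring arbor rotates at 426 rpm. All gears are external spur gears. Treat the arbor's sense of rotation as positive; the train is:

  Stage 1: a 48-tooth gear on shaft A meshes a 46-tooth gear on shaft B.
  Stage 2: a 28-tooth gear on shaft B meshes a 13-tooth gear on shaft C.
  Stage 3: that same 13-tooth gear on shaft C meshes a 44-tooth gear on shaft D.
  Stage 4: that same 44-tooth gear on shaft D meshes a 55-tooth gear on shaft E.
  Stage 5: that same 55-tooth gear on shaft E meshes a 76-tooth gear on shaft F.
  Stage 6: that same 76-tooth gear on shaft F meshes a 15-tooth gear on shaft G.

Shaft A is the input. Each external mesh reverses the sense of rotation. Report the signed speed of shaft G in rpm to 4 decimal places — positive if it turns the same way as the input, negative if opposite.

Stage 1 [48T→46T]: ω = 426.0000×48/46 = 444.5217 rpm, dir flips to −; running = −444.5217
Stage 2 [28T→13T]: ω = 444.5217×28/13 = 957.4314 rpm, dir flips to +; running = +957.4314
Stage 3 [13T→44T]: ω = 957.4314×13/44 = 282.8775 rpm, dir flips to −; running = −282.8775
Stage 4 [44T→55T]: ω = 282.8775×44/55 = 226.3020 rpm, dir flips to +; running = +226.3020
Stage 5 [55T→76T]: ω = 226.3020×55/76 = 163.7712 rpm, dir flips to −; running = −163.7712
Stage 6 [76T→15T]: ω = 163.7712×76/15 = 829.7739 rpm, dir flips to +; running = +829.7739

+829.7739 rpm (same as input, |ω| = 829.7739 rpm)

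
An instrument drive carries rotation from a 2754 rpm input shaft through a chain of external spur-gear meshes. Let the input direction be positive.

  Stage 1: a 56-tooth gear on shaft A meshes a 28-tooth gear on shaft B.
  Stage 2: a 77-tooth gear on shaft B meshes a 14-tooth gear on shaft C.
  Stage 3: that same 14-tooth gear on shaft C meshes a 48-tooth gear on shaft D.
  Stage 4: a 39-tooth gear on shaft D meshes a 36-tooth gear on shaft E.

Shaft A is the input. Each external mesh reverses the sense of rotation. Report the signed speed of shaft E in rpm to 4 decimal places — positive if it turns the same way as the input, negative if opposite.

+9572.0625 rpm (same as input, |ω| = 9572.0625 rpm)

Stage 1 [56T→28T]: ω = 2754.0000×56/28 = 5508.0000 rpm, dir flips to −; running = −5508.0000
Stage 2 [77T→14T]: ω = 5508.0000×77/14 = 30294.0000 rpm, dir flips to +; running = +30294.0000
Stage 3 [14T→48T]: ω = 30294.0000×14/48 = 8835.7500 rpm, dir flips to −; running = −8835.7500
Stage 4 [39T→36T]: ω = 8835.7500×39/36 = 9572.0625 rpm, dir flips to +; running = +9572.0625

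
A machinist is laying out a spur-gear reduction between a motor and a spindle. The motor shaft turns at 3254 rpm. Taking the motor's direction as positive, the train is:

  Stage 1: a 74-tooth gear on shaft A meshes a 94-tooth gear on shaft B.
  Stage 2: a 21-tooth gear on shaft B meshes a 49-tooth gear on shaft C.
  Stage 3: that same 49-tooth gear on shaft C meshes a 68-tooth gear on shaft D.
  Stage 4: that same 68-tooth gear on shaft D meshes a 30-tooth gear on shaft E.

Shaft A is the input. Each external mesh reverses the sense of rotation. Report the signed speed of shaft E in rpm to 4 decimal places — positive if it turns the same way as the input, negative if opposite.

+1793.1617 rpm (same as input, |ω| = 1793.1617 rpm)

Stage 1 [74T→94T]: ω = 3254.0000×74/94 = 2561.6596 rpm, dir flips to −; running = −2561.6596
Stage 2 [21T→49T]: ω = 2561.6596×21/49 = 1097.8541 rpm, dir flips to +; running = +1097.8541
Stage 3 [49T→68T]: ω = 1097.8541×49/68 = 791.1008 rpm, dir flips to −; running = −791.1008
Stage 4 [68T→30T]: ω = 791.1008×68/30 = 1793.1617 rpm, dir flips to +; running = +1793.1617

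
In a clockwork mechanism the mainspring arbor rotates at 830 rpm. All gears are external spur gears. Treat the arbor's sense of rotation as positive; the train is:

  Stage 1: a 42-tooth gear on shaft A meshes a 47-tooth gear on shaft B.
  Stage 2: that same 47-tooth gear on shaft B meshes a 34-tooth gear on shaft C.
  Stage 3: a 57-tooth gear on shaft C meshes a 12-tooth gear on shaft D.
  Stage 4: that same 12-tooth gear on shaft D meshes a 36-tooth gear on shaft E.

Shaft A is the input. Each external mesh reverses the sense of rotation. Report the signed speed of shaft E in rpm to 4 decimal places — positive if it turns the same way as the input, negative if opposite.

+1623.3824 rpm (same as input, |ω| = 1623.3824 rpm)

Stage 1 [42T→47T]: ω = 830.0000×42/47 = 741.7021 rpm, dir flips to −; running = −741.7021
Stage 2 [47T→34T]: ω = 741.7021×47/34 = 1025.2941 rpm, dir flips to +; running = +1025.2941
Stage 3 [57T→12T]: ω = 1025.2941×57/12 = 4870.1471 rpm, dir flips to −; running = −4870.1471
Stage 4 [12T→36T]: ω = 4870.1471×12/36 = 1623.3824 rpm, dir flips to +; running = +1623.3824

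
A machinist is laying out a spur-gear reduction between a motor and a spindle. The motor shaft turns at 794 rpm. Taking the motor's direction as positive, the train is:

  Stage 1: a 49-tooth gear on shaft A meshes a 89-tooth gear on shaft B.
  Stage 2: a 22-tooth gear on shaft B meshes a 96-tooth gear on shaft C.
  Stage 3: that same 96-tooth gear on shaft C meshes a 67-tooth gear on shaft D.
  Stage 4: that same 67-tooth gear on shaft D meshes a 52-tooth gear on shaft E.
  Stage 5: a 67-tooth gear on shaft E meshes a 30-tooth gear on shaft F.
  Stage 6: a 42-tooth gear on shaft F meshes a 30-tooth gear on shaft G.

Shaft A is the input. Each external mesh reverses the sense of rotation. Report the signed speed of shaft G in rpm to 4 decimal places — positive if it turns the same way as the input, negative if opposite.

+578.2658 rpm (same as input, |ω| = 578.2658 rpm)

Stage 1 [49T→89T]: ω = 794.0000×49/89 = 437.1461 rpm, dir flips to −; running = −437.1461
Stage 2 [22T→96T]: ω = 437.1461×22/96 = 100.1793 rpm, dir flips to +; running = +100.1793
Stage 3 [96T→67T]: ω = 100.1793×96/67 = 143.5405 rpm, dir flips to −; running = −143.5405
Stage 4 [67T→52T]: ω = 143.5405×67/52 = 184.9464 rpm, dir flips to +; running = +184.9464
Stage 5 [67T→30T]: ω = 184.9464×67/30 = 413.0470 rpm, dir flips to −; running = −413.0470
Stage 6 [42T→30T]: ω = 413.0470×42/30 = 578.2658 rpm, dir flips to +; running = +578.2658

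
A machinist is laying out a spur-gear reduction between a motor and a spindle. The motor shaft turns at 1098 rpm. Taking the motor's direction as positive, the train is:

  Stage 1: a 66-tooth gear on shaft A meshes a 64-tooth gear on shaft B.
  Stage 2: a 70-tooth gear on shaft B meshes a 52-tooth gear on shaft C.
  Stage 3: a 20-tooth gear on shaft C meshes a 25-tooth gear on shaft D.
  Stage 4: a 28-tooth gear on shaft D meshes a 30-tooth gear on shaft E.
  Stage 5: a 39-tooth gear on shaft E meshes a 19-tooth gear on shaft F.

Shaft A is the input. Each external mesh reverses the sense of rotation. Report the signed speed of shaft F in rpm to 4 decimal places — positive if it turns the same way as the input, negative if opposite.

-2336.1395 rpm (opposite to input, |ω| = 2336.1395 rpm)

Stage 1 [66T→64T]: ω = 1098.0000×66/64 = 1132.3125 rpm, dir flips to −; running = −1132.3125
Stage 2 [70T→52T]: ω = 1132.3125×70/52 = 1524.2668 rpm, dir flips to +; running = +1524.2668
Stage 3 [20T→25T]: ω = 1524.2668×20/25 = 1219.4135 rpm, dir flips to −; running = −1219.4135
Stage 4 [28T→30T]: ω = 1219.4135×28/30 = 1138.1192 rpm, dir flips to +; running = +1138.1192
Stage 5 [39T→19T]: ω = 1138.1192×39/19 = 2336.1395 rpm, dir flips to −; running = −2336.1395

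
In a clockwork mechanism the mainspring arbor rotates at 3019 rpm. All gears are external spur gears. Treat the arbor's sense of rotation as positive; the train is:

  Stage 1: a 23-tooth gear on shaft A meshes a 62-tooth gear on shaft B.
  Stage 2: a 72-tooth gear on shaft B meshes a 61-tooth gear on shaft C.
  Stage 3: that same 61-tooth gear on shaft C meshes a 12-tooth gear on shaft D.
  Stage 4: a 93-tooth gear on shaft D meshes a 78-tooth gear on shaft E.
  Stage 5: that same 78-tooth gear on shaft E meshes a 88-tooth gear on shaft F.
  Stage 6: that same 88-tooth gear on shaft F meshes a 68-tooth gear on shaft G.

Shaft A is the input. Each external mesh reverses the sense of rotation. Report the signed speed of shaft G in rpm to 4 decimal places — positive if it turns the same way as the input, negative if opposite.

+9190.1912 rpm (same as input, |ω| = 9190.1912 rpm)

Stage 1 [23T→62T]: ω = 3019.0000×23/62 = 1119.9516 rpm, dir flips to −; running = −1119.9516
Stage 2 [72T→61T]: ω = 1119.9516×72/61 = 1321.9101 rpm, dir flips to +; running = +1321.9101
Stage 3 [61T→12T]: ω = 1321.9101×61/12 = 6719.7097 rpm, dir flips to −; running = −6719.7097
Stage 4 [93T→78T]: ω = 6719.7097×93/78 = 8011.9615 rpm, dir flips to +; running = +8011.9615
Stage 5 [78T→88T]: ω = 8011.9615×78/88 = 7101.5114 rpm, dir flips to −; running = −7101.5114
Stage 6 [88T→68T]: ω = 7101.5114×88/68 = 9190.1912 rpm, dir flips to +; running = +9190.1912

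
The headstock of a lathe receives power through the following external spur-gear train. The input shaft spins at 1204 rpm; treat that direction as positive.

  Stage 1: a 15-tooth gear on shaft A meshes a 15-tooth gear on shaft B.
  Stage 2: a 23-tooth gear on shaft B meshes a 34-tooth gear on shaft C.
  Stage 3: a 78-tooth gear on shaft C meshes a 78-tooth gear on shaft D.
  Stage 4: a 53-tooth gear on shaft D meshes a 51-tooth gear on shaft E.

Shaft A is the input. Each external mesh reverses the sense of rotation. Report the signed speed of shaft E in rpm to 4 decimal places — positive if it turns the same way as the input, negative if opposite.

+846.4106 rpm (same as input, |ω| = 846.4106 rpm)

Stage 1 [15T→15T]: ω = 1204.0000×15/15 = 1204.0000 rpm, dir flips to −; running = −1204.0000
Stage 2 [23T→34T]: ω = 1204.0000×23/34 = 814.4706 rpm, dir flips to +; running = +814.4706
Stage 3 [78T→78T]: ω = 814.4706×78/78 = 814.4706 rpm, dir flips to −; running = −814.4706
Stage 4 [53T→51T]: ω = 814.4706×53/51 = 846.4106 rpm, dir flips to +; running = +846.4106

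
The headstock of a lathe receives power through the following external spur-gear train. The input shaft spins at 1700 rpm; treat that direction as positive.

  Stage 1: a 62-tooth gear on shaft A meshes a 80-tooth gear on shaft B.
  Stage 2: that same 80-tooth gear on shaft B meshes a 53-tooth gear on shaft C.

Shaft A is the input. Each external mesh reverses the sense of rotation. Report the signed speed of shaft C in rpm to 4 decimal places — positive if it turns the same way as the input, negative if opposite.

+1988.6792 rpm (same as input, |ω| = 1988.6792 rpm)

Stage 1 [62T→80T]: ω = 1700.0000×62/80 = 1317.5000 rpm, dir flips to −; running = −1317.5000
Stage 2 [80T→53T]: ω = 1317.5000×80/53 = 1988.6792 rpm, dir flips to +; running = +1988.6792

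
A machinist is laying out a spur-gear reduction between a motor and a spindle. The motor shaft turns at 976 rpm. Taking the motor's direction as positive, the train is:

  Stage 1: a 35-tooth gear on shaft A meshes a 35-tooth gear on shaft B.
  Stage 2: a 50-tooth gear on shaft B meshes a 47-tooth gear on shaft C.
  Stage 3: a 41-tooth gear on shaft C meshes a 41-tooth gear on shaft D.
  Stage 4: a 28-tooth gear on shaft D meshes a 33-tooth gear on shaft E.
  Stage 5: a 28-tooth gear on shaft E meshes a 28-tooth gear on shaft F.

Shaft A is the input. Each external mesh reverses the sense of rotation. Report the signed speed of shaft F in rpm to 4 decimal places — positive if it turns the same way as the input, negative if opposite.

-880.9800 rpm (opposite to input, |ω| = 880.9800 rpm)

Stage 1 [35T→35T]: ω = 976.0000×35/35 = 976.0000 rpm, dir flips to −; running = −976.0000
Stage 2 [50T→47T]: ω = 976.0000×50/47 = 1038.2979 rpm, dir flips to +; running = +1038.2979
Stage 3 [41T→41T]: ω = 1038.2979×41/41 = 1038.2979 rpm, dir flips to −; running = −1038.2979
Stage 4 [28T→33T]: ω = 1038.2979×28/33 = 880.9800 rpm, dir flips to +; running = +880.9800
Stage 5 [28T→28T]: ω = 880.9800×28/28 = 880.9800 rpm, dir flips to −; running = −880.9800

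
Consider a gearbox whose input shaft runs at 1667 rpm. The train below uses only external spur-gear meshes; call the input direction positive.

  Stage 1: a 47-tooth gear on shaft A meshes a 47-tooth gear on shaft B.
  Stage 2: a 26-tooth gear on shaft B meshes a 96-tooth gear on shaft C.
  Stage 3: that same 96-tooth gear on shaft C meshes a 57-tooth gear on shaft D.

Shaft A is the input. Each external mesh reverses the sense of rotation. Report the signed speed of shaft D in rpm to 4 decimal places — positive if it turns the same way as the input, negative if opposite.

Stage 1 [47T→47T]: ω = 1667.0000×47/47 = 1667.0000 rpm, dir flips to −; running = −1667.0000
Stage 2 [26T→96T]: ω = 1667.0000×26/96 = 451.4792 rpm, dir flips to +; running = +451.4792
Stage 3 [96T→57T]: ω = 451.4792×96/57 = 760.3860 rpm, dir flips to −; running = −760.3860

-760.3860 rpm (opposite to input, |ω| = 760.3860 rpm)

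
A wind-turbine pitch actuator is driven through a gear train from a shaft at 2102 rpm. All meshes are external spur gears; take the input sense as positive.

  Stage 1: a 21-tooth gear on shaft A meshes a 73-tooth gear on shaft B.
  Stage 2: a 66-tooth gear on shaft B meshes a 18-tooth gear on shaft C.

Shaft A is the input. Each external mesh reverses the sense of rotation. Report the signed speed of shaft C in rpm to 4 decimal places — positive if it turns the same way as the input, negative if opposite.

+2217.1781 rpm (same as input, |ω| = 2217.1781 rpm)

Stage 1 [21T→73T]: ω = 2102.0000×21/73 = 604.6849 rpm, dir flips to −; running = −604.6849
Stage 2 [66T→18T]: ω = 604.6849×66/18 = 2217.1781 rpm, dir flips to +; running = +2217.1781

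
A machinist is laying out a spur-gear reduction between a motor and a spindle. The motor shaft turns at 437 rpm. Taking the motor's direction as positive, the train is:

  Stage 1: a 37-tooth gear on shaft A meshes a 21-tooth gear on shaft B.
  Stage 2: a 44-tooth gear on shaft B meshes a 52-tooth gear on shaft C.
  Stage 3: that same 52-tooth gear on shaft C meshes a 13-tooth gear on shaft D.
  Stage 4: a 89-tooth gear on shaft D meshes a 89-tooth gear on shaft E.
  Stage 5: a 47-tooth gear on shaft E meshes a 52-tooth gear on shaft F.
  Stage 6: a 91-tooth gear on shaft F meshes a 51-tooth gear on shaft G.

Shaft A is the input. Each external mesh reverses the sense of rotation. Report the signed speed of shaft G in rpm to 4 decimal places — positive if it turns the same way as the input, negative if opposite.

Stage 1 [37T→21T]: ω = 437.0000×37/21 = 769.9524 rpm, dir flips to −; running = −769.9524
Stage 2 [44T→52T]: ω = 769.9524×44/52 = 651.4982 rpm, dir flips to +; running = +651.4982
Stage 3 [52T→13T]: ω = 651.4982×52/13 = 2605.9927 rpm, dir flips to −; running = −2605.9927
Stage 4 [89T→89T]: ω = 2605.9927×89/89 = 2605.9927 rpm, dir flips to +; running = +2605.9927
Stage 5 [47T→52T]: ω = 2605.9927×47/52 = 2355.4165 rpm, dir flips to −; running = −2355.4165
Stage 6 [91T→51T]: ω = 2355.4165×91/51 = 4202.8019 rpm, dir flips to +; running = +4202.8019

+4202.8019 rpm (same as input, |ω| = 4202.8019 rpm)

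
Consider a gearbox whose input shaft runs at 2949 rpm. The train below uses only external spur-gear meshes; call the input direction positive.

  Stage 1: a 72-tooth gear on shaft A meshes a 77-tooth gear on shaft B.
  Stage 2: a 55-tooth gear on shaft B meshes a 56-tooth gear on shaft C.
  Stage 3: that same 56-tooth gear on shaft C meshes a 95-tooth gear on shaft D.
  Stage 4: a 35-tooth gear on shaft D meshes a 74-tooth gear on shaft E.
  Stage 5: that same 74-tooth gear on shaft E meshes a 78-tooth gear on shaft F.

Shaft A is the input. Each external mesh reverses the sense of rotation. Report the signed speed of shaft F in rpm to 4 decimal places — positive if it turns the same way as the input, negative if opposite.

Stage 1 [72T→77T]: ω = 2949.0000×72/77 = 2757.5065 rpm, dir flips to −; running = −2757.5065
Stage 2 [55T→56T]: ω = 2757.5065×55/56 = 2708.2653 rpm, dir flips to +; running = +2708.2653
Stage 3 [56T→95T]: ω = 2708.2653×56/95 = 1596.4511 rpm, dir flips to −; running = −1596.4511
Stage 4 [35T→74T]: ω = 1596.4511×35/74 = 755.0782 rpm, dir flips to +; running = +755.0782
Stage 5 [74T→78T]: ω = 755.0782×74/78 = 716.3563 rpm, dir flips to −; running = −716.3563

-716.3563 rpm (opposite to input, |ω| = 716.3563 rpm)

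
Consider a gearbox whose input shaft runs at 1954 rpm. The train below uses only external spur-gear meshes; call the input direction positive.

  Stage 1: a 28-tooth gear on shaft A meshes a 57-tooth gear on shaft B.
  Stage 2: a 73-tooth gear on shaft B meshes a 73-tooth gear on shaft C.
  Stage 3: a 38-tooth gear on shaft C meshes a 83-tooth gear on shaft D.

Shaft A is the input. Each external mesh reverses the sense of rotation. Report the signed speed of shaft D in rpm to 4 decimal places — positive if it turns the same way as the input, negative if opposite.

Stage 1 [28T→57T]: ω = 1954.0000×28/57 = 959.8596 rpm, dir flips to −; running = −959.8596
Stage 2 [73T→73T]: ω = 959.8596×73/73 = 959.8596 rpm, dir flips to +; running = +959.8596
Stage 3 [38T→83T]: ω = 959.8596×38/83 = 439.4538 rpm, dir flips to −; running = −439.4538

-439.4538 rpm (opposite to input, |ω| = 439.4538 rpm)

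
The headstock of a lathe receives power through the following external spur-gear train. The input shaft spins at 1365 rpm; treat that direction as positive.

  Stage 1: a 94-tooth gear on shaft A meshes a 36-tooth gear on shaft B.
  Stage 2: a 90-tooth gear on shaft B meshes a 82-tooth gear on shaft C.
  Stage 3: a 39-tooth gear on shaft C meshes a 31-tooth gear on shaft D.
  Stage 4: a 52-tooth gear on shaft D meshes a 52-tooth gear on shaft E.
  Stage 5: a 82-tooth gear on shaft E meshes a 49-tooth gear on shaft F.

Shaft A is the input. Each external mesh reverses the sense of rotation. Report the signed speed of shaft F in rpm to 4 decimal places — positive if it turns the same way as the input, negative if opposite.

-8235.8295 rpm (opposite to input, |ω| = 8235.8295 rpm)

Stage 1 [94T→36T]: ω = 1365.0000×94/36 = 3564.1667 rpm, dir flips to −; running = −3564.1667
Stage 2 [90T→82T]: ω = 3564.1667×90/82 = 3911.8902 rpm, dir flips to +; running = +3911.8902
Stage 3 [39T→31T]: ω = 3911.8902×39/31 = 4921.4103 rpm, dir flips to −; running = −4921.4103
Stage 4 [52T→52T]: ω = 4921.4103×52/52 = 4921.4103 rpm, dir flips to +; running = +4921.4103
Stage 5 [82T→49T]: ω = 4921.4103×82/49 = 8235.8295 rpm, dir flips to −; running = −8235.8295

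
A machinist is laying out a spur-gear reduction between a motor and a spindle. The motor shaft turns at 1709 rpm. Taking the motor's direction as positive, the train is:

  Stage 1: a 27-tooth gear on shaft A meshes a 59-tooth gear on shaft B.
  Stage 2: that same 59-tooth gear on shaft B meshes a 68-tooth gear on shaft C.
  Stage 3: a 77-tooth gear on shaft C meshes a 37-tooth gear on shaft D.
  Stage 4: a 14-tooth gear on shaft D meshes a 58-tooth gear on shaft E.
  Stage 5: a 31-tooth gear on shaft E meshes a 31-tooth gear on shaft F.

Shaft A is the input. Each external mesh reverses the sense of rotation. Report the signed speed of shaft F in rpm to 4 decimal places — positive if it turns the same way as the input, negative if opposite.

Stage 1 [27T→59T]: ω = 1709.0000×27/59 = 782.0847 rpm, dir flips to −; running = −782.0847
Stage 2 [59T→68T]: ω = 782.0847×59/68 = 678.5735 rpm, dir flips to +; running = +678.5735
Stage 3 [77T→37T]: ω = 678.5735×77/37 = 1412.1665 rpm, dir flips to −; running = −1412.1665
Stage 4 [14T→58T]: ω = 1412.1665×14/58 = 340.8678 rpm, dir flips to +; running = +340.8678
Stage 5 [31T→31T]: ω = 340.8678×31/31 = 340.8678 rpm, dir flips to −; running = −340.8678

-340.8678 rpm (opposite to input, |ω| = 340.8678 rpm)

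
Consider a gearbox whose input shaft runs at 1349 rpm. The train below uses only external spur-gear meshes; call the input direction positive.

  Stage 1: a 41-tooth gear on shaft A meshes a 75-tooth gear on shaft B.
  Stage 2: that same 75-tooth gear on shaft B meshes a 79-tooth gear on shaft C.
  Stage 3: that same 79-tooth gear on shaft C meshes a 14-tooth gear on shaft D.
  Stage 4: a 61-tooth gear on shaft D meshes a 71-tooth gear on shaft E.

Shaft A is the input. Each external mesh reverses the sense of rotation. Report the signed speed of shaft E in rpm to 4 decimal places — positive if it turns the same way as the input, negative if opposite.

+3394.2143 rpm (same as input, |ω| = 3394.2143 rpm)

Stage 1 [41T→75T]: ω = 1349.0000×41/75 = 737.4533 rpm, dir flips to −; running = −737.4533
Stage 2 [75T→79T]: ω = 737.4533×75/79 = 700.1139 rpm, dir flips to +; running = +700.1139
Stage 3 [79T→14T]: ω = 700.1139×79/14 = 3950.6429 rpm, dir flips to −; running = −3950.6429
Stage 4 [61T→71T]: ω = 3950.6429×61/71 = 3394.2143 rpm, dir flips to +; running = +3394.2143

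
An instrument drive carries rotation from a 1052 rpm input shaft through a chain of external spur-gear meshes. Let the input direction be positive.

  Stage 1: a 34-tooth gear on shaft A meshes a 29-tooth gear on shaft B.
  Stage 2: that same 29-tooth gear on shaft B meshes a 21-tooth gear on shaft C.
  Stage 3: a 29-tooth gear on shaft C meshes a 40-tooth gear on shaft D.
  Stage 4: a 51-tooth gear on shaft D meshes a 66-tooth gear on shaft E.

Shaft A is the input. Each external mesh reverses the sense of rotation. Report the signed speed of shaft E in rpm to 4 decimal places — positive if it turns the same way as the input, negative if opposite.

+954.2004 rpm (same as input, |ω| = 954.2004 rpm)

Stage 1 [34T→29T]: ω = 1052.0000×34/29 = 1233.3793 rpm, dir flips to −; running = −1233.3793
Stage 2 [29T→21T]: ω = 1233.3793×29/21 = 1703.2381 rpm, dir flips to +; running = +1703.2381
Stage 3 [29T→40T]: ω = 1703.2381×29/40 = 1234.8476 rpm, dir flips to −; running = −1234.8476
Stage 4 [51T→66T]: ω = 1234.8476×51/66 = 954.2004 rpm, dir flips to +; running = +954.2004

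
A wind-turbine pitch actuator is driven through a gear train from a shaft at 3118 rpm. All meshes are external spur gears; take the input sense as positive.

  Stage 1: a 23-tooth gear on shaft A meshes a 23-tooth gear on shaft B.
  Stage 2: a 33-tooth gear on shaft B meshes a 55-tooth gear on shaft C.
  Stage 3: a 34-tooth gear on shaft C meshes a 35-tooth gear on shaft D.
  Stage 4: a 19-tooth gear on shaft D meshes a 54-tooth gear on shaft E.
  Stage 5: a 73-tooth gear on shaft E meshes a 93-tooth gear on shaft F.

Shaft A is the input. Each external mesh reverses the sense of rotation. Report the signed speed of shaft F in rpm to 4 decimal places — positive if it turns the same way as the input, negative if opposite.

-501.9240 rpm (opposite to input, |ω| = 501.9240 rpm)

Stage 1 [23T→23T]: ω = 3118.0000×23/23 = 3118.0000 rpm, dir flips to −; running = −3118.0000
Stage 2 [33T→55T]: ω = 3118.0000×33/55 = 1870.8000 rpm, dir flips to +; running = +1870.8000
Stage 3 [34T→35T]: ω = 1870.8000×34/35 = 1817.3486 rpm, dir flips to −; running = −1817.3486
Stage 4 [19T→54T]: ω = 1817.3486×19/54 = 639.4375 rpm, dir flips to +; running = +639.4375
Stage 5 [73T→93T]: ω = 639.4375×73/93 = 501.9240 rpm, dir flips to −; running = −501.9240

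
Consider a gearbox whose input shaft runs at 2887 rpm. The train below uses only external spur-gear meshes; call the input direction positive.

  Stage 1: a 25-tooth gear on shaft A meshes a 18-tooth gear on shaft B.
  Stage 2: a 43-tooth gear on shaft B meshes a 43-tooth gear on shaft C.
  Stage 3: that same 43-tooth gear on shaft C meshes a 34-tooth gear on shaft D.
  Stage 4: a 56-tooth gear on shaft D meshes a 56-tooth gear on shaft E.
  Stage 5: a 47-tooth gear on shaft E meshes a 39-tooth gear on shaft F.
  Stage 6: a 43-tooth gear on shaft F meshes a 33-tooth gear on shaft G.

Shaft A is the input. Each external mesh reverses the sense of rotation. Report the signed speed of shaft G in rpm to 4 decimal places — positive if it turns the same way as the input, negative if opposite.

+7963.2728 rpm (same as input, |ω| = 7963.2728 rpm)

Stage 1 [25T→18T]: ω = 2887.0000×25/18 = 4009.7222 rpm, dir flips to −; running = −4009.7222
Stage 2 [43T→43T]: ω = 4009.7222×43/43 = 4009.7222 rpm, dir flips to +; running = +4009.7222
Stage 3 [43T→34T]: ω = 4009.7222×43/34 = 5071.1193 rpm, dir flips to −; running = −5071.1193
Stage 4 [56T→56T]: ω = 5071.1193×56/56 = 5071.1193 rpm, dir flips to +; running = +5071.1193
Stage 5 [47T→39T]: ω = 5071.1193×47/39 = 6111.3489 rpm, dir flips to −; running = −6111.3489
Stage 6 [43T→33T]: ω = 6111.3489×43/33 = 7963.2728 rpm, dir flips to +; running = +7963.2728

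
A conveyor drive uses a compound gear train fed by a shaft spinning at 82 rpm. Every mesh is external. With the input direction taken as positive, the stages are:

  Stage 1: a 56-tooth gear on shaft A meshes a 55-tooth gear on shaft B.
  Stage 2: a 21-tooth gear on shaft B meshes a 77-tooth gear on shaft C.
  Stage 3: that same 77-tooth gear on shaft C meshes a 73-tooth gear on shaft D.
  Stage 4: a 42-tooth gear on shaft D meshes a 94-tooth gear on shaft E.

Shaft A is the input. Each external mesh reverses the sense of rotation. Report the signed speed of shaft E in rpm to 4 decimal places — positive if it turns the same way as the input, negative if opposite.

Stage 1 [56T→55T]: ω = 82.0000×56/55 = 83.4909 rpm, dir flips to −; running = −83.4909
Stage 2 [21T→77T]: ω = 83.4909×21/77 = 22.7702 rpm, dir flips to +; running = +22.7702
Stage 3 [77T→73T]: ω = 22.7702×77/73 = 24.0179 rpm, dir flips to −; running = −24.0179
Stage 4 [42T→94T]: ω = 24.0179×42/94 = 10.7314 rpm, dir flips to +; running = +10.7314

+10.7314 rpm (same as input, |ω| = 10.7314 rpm)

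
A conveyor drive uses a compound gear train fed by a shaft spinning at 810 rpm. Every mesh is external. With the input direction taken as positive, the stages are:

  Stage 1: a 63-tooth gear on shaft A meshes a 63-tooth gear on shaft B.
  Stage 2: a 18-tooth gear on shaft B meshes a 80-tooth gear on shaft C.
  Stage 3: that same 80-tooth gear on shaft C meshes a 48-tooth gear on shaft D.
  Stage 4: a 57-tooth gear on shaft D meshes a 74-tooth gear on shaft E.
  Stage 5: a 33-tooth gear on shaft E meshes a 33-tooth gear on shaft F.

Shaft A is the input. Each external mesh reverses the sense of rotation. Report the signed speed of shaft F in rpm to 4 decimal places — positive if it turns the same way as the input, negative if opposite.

Stage 1 [63T→63T]: ω = 810.0000×63/63 = 810.0000 rpm, dir flips to −; running = −810.0000
Stage 2 [18T→80T]: ω = 810.0000×18/80 = 182.2500 rpm, dir flips to +; running = +182.2500
Stage 3 [80T→48T]: ω = 182.2500×80/48 = 303.7500 rpm, dir flips to −; running = −303.7500
Stage 4 [57T→74T]: ω = 303.7500×57/74 = 233.9696 rpm, dir flips to +; running = +233.9696
Stage 5 [33T→33T]: ω = 233.9696×33/33 = 233.9696 rpm, dir flips to −; running = −233.9696

-233.9696 rpm (opposite to input, |ω| = 233.9696 rpm)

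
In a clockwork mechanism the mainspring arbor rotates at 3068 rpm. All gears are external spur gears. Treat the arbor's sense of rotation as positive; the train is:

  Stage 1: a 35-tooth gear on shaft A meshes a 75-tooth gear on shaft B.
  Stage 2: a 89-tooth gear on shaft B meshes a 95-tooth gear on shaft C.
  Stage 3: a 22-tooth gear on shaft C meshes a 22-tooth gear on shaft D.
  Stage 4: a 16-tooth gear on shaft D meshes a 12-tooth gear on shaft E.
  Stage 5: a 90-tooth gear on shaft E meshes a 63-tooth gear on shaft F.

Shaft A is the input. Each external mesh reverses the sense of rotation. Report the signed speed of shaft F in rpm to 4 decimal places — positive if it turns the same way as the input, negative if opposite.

-2554.8725 rpm (opposite to input, |ω| = 2554.8725 rpm)

Stage 1 [35T→75T]: ω = 3068.0000×35/75 = 1431.7333 rpm, dir flips to −; running = −1431.7333
Stage 2 [89T→95T]: ω = 1431.7333×89/95 = 1341.3081 rpm, dir flips to +; running = +1341.3081
Stage 3 [22T→22T]: ω = 1341.3081×22/22 = 1341.3081 rpm, dir flips to −; running = −1341.3081
Stage 4 [16T→12T]: ω = 1341.3081×16/12 = 1788.4108 rpm, dir flips to +; running = +1788.4108
Stage 5 [90T→63T]: ω = 1788.4108×90/63 = 2554.8725 rpm, dir flips to −; running = −2554.8725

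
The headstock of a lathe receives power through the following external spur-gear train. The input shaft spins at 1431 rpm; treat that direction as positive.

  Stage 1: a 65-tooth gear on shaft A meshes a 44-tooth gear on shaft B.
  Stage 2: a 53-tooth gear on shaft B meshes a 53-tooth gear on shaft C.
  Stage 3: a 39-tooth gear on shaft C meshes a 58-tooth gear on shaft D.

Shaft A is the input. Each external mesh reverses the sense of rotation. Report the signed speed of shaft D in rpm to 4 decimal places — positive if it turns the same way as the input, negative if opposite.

Stage 1 [65T→44T]: ω = 1431.0000×65/44 = 2113.9773 rpm, dir flips to −; running = −2113.9773
Stage 2 [53T→53T]: ω = 2113.9773×53/53 = 2113.9773 rpm, dir flips to +; running = +2113.9773
Stage 3 [39T→58T]: ω = 2113.9773×39/58 = 1421.4675 rpm, dir flips to −; running = −1421.4675

-1421.4675 rpm (opposite to input, |ω| = 1421.4675 rpm)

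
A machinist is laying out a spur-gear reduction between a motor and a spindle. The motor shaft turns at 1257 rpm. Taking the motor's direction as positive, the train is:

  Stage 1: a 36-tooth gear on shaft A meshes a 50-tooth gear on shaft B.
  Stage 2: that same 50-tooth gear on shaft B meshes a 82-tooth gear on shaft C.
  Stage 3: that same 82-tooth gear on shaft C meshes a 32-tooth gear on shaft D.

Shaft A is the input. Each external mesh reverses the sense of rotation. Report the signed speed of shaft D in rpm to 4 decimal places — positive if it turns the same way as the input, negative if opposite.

-1414.1250 rpm (opposite to input, |ω| = 1414.1250 rpm)

Stage 1 [36T→50T]: ω = 1257.0000×36/50 = 905.0400 rpm, dir flips to −; running = −905.0400
Stage 2 [50T→82T]: ω = 905.0400×50/82 = 551.8537 rpm, dir flips to +; running = +551.8537
Stage 3 [82T→32T]: ω = 551.8537×82/32 = 1414.1250 rpm, dir flips to −; running = −1414.1250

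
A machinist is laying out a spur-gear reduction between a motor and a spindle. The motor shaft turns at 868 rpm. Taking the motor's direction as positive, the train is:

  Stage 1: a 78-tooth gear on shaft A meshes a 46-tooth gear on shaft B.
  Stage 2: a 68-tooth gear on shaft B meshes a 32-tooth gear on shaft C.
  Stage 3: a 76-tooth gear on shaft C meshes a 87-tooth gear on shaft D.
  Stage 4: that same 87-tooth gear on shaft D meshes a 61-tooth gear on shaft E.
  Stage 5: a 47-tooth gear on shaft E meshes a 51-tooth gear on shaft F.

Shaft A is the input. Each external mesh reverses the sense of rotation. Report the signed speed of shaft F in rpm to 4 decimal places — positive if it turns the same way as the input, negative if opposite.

-3591.0948 rpm (opposite to input, |ω| = 3591.0948 rpm)

Stage 1 [78T→46T]: ω = 868.0000×78/46 = 1471.8261 rpm, dir flips to −; running = −1471.8261
Stage 2 [68T→32T]: ω = 1471.8261×68/32 = 3127.6304 rpm, dir flips to +; running = +3127.6304
Stage 3 [76T→87T]: ω = 3127.6304×76/87 = 2732.1829 rpm, dir flips to −; running = −2732.1829
Stage 4 [87T→61T]: ω = 2732.1829×87/61 = 3896.7199 rpm, dir flips to +; running = +3896.7199
Stage 5 [47T→51T]: ω = 3896.7199×47/51 = 3591.0948 rpm, dir flips to −; running = −3591.0948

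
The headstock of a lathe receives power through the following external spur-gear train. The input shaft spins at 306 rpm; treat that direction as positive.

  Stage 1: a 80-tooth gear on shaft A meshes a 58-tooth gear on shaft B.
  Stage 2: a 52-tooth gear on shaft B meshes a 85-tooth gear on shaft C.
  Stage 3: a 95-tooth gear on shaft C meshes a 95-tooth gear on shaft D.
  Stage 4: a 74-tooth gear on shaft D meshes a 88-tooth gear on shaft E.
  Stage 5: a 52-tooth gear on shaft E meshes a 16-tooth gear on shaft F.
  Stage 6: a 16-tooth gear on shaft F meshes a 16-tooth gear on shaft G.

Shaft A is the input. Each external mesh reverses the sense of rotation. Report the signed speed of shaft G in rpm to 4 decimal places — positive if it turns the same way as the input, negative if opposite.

+705.6677 rpm (same as input, |ω| = 705.6677 rpm)

Stage 1 [80T→58T]: ω = 306.0000×80/58 = 422.0690 rpm, dir flips to −; running = −422.0690
Stage 2 [52T→85T]: ω = 422.0690×52/85 = 258.2069 rpm, dir flips to +; running = +258.2069
Stage 3 [95T→95T]: ω = 258.2069×95/95 = 258.2069 rpm, dir flips to −; running = −258.2069
Stage 4 [74T→88T]: ω = 258.2069×74/88 = 217.1285 rpm, dir flips to +; running = +217.1285
Stage 5 [52T→16T]: ω = 217.1285×52/16 = 705.6677 rpm, dir flips to −; running = −705.6677
Stage 6 [16T→16T]: ω = 705.6677×16/16 = 705.6677 rpm, dir flips to +; running = +705.6677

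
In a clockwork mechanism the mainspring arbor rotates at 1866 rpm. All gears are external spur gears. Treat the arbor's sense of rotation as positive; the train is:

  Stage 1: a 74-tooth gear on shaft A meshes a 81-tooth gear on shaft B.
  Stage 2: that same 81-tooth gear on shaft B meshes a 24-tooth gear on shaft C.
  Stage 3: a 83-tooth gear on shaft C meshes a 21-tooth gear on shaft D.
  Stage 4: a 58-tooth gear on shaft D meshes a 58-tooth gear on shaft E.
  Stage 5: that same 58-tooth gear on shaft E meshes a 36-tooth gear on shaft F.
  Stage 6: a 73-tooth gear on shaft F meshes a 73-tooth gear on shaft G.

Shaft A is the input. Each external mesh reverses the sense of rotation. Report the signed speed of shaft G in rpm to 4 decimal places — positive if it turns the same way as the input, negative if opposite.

Stage 1 [74T→81T]: ω = 1866.0000×74/81 = 1704.7407 rpm, dir flips to −; running = −1704.7407
Stage 2 [81T→24T]: ω = 1704.7407×81/24 = 5753.5000 rpm, dir flips to +; running = +5753.5000
Stage 3 [83T→21T]: ω = 5753.5000×83/21 = 22740.0238 rpm, dir flips to −; running = −22740.0238
Stage 4 [58T→58T]: ω = 22740.0238×58/58 = 22740.0238 rpm, dir flips to +; running = +22740.0238
Stage 5 [58T→36T]: ω = 22740.0238×58/36 = 36636.7050 rpm, dir flips to −; running = −36636.7050
Stage 6 [73T→73T]: ω = 36636.7050×73/73 = 36636.7050 rpm, dir flips to +; running = +36636.7050

+36636.7050 rpm (same as input, |ω| = 36636.7050 rpm)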